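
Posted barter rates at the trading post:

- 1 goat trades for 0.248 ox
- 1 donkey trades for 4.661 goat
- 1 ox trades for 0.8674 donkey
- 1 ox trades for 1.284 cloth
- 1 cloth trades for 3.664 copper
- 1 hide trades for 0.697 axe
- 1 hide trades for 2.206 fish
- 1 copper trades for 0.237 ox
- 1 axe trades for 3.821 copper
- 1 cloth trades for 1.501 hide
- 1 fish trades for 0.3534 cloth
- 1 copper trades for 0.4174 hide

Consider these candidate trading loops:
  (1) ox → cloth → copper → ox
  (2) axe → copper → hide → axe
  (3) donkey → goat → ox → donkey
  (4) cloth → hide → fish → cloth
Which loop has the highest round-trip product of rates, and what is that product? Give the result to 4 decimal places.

(1) 1.284 × 3.664 × 0.237 = 1.11498
(2) 3.821 × 0.4174 × 0.697 = 1.11164
(3) 4.661 × 0.248 × 0.8674 = 1.00265
(4) 1.501 × 2.206 × 0.3534 = 1.17018
Highest is cycle (4) at 1.1702 (>1, arbitrage).

1.1702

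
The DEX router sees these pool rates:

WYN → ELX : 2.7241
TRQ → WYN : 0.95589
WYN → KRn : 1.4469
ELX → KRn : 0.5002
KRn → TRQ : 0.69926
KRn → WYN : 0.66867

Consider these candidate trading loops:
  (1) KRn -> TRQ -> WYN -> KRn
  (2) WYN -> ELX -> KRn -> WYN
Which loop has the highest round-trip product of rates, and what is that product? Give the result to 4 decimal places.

(1) 0.69926 × 0.95589 × 1.4469 = 0.96713
(2) 2.7241 × 0.5002 × 0.66867 = 0.91113
Highest is cycle (1) at 0.9671 (≤1, no arbitrage).

0.9671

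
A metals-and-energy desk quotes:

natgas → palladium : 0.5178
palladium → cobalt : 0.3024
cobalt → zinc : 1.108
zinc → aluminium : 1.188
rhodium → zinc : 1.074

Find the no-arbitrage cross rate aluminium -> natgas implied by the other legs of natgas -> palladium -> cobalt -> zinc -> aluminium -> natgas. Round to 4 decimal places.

Known legs of the cycle: 0.5178 × 0.3024 × 1.108 × 1.188 = 0.20611046066688
For no arbitrage the full-cycle product must be 1, so the missing rate is 1 / 0.20611046066688 ≈ 4.851767.

4.8518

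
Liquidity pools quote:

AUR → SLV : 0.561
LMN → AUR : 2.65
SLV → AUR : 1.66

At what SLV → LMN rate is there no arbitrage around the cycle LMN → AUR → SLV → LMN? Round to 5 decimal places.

Known legs of the cycle: 2.65 × 0.561 = 1.48665
For no arbitrage the full-cycle product must be 1, so the missing rate is 1 / 1.48665 ≈ 0.6726533.

0.67265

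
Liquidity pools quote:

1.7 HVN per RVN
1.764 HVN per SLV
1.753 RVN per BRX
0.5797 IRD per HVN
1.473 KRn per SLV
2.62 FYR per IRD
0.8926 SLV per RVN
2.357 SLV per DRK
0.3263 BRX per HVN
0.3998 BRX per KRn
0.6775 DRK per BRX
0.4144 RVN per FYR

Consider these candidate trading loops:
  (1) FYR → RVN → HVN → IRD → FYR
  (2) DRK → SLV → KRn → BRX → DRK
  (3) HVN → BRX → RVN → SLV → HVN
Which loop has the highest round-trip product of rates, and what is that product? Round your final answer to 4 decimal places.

1.0700

(1) 0.4144 × 1.7 × 0.5797 × 2.62 = 1.06997
(2) 2.357 × 1.473 × 0.3998 × 0.6775 = 0.94040
(3) 0.3263 × 1.753 × 0.8926 × 1.764 = 0.90065
Highest is cycle (1) at 1.0700 (>1, arbitrage).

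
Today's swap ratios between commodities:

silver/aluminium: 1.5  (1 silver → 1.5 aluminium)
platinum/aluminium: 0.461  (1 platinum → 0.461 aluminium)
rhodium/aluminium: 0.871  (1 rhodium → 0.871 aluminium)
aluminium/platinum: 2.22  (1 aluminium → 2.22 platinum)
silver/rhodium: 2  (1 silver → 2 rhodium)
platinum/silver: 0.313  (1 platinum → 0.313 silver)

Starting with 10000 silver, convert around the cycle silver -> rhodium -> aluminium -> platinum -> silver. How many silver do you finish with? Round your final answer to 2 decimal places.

12104.46

10000 silver × 2 = 20000 rhodium
20000 rhodium × 0.871 = 17420 aluminium
17420 aluminium × 2.22 = 38672.4 platinum
38672.4 platinum × 0.313 = 12104.4612 silver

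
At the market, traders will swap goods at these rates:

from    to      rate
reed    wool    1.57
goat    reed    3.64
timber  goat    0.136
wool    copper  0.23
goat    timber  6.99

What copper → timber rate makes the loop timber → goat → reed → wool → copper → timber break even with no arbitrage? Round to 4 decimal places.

5.5941

Known legs of the cycle: 0.136 × 3.64 × 1.57 × 0.23 = 0.178758944
For no arbitrage the full-cycle product must be 1, so the missing rate is 1 / 0.178758944 ≈ 5.594126.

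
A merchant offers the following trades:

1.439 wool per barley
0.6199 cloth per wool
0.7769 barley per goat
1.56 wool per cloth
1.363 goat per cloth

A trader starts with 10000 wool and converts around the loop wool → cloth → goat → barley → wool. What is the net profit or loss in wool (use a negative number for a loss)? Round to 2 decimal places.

10000 wool × 0.6199 = 6199 cloth
6199 cloth × 1.363 = 8449.237 goat
8449.237 goat × 0.7769 = 6564.2122253 barley
6564.2122253 barley × 1.439 = 9445.9013922067 wool
Net change: 9445.9013922067 − 10000 = -554.0986077933 wool

-554.10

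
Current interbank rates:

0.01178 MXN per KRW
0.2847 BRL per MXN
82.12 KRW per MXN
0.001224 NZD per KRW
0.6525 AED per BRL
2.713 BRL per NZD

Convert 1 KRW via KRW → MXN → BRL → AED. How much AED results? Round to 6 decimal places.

1 KRW × 0.01178 = 0.01178 MXN
0.01178 MXN × 0.2847 = 0.003353766 BRL
0.003353766 BRL × 0.6525 = 0.002188332315 AED

0.002188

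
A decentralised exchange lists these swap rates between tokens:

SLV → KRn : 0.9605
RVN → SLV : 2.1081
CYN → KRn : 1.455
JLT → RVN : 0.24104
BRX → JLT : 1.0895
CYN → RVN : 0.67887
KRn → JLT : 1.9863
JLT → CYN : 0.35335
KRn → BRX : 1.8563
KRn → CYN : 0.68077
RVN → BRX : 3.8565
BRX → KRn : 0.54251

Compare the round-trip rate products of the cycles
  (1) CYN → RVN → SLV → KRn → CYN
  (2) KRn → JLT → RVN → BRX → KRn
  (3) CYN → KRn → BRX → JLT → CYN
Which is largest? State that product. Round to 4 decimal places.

(1) 0.67887 × 2.1081 × 0.9605 × 0.68077 = 0.93578
(2) 1.9863 × 0.24104 × 3.8565 × 0.54251 = 1.00169
(3) 1.455 × 1.8563 × 1.0895 × 0.35335 = 1.03978
Highest is cycle (3) at 1.0398 (>1, arbitrage).

1.0398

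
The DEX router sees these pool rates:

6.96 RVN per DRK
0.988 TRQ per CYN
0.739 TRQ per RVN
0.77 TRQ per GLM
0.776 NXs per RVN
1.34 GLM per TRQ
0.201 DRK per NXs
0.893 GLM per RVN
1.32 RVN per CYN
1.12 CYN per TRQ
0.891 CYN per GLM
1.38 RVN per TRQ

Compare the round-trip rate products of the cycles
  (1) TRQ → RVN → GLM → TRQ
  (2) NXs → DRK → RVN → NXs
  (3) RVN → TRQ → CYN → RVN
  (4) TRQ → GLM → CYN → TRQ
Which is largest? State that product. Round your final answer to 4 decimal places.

(1) 1.38 × 0.893 × 0.77 = 0.94890
(2) 0.201 × 6.96 × 0.776 = 1.08559
(3) 0.739 × 1.12 × 1.32 = 1.09254
(4) 1.34 × 0.891 × 0.988 = 1.17961
Highest is cycle (4) at 1.1796 (>1, arbitrage).

1.1796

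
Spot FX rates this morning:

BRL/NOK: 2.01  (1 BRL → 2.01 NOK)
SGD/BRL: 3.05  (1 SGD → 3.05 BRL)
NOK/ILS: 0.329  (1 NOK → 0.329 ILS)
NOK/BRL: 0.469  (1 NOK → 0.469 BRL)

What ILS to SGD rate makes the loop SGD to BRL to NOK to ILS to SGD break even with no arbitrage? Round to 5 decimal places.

0.49580

Known legs of the cycle: 3.05 × 2.01 × 0.329 = 2.0169345
For no arbitrage the full-cycle product must be 1, so the missing rate is 1 / 2.0169345 ≈ 0.4958019.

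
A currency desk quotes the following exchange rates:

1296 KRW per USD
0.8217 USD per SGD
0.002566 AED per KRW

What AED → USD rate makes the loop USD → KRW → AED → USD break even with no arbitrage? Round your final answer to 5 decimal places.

0.30070

Known legs of the cycle: 1296 × 0.002566 = 3.325536
For no arbitrage the full-cycle product must be 1, so the missing rate is 1 / 3.325536 ≈ 0.3007034.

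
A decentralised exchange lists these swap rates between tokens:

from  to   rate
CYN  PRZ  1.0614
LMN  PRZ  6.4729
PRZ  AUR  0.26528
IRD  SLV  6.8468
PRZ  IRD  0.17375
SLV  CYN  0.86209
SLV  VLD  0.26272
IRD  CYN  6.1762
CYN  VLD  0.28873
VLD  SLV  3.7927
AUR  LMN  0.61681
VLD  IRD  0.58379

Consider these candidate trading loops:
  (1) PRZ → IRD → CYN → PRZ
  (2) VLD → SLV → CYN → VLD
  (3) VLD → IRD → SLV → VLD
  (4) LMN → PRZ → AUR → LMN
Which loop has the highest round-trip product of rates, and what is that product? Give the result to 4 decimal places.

(1) 0.17375 × 6.1762 × 1.0614 = 1.13900
(2) 3.7927 × 0.86209 × 0.28873 = 0.94405
(3) 0.58379 × 6.8468 × 0.26272 = 1.05012
(4) 6.4729 × 0.26528 × 0.61681 = 1.05914
Highest is cycle (1) at 1.1390 (>1, arbitrage).

1.1390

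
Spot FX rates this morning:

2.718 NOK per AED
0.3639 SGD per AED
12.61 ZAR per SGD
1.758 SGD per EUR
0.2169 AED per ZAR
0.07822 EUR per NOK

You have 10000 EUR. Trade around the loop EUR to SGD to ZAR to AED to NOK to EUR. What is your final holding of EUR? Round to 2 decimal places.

10000 EUR × 1.758 = 17580 SGD
17580 SGD × 12.61 = 221683.8 ZAR
221683.8 ZAR × 0.2169 = 48083.21622 AED
48083.21622 AED × 2.718 = 130690.18168596 NOK
130690.18168596 NOK × 0.07822 = 10222.5860114757912 EUR

10222.59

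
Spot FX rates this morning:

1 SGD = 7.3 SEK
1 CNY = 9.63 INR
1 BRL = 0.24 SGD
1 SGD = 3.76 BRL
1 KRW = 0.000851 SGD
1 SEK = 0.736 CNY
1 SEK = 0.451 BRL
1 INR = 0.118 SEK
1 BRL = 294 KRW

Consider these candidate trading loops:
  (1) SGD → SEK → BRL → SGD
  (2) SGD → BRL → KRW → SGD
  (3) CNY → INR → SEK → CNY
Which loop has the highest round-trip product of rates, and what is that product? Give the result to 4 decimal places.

0.9407

(1) 7.3 × 0.451 × 0.24 = 0.79015
(2) 3.76 × 294 × 0.000851 = 0.94073
(3) 9.63 × 0.118 × 0.736 = 0.83635
Highest is cycle (2) at 0.9407 (≤1, no arbitrage).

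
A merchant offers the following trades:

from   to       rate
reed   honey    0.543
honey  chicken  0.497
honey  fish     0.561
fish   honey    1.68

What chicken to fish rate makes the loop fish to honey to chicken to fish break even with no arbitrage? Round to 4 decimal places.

Known legs of the cycle: 1.68 × 0.497 = 0.83496
For no arbitrage the full-cycle product must be 1, so the missing rate is 1 / 0.83496 ≈ 1.197662.

1.1977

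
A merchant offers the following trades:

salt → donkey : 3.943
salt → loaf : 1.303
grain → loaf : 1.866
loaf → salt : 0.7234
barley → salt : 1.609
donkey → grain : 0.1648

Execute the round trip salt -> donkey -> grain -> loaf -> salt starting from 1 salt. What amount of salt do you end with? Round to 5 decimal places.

0.87715

1 salt × 3.943 = 3.943 donkey
3.943 donkey × 0.1648 = 0.6498064 grain
0.6498064 grain × 1.866 = 1.2125387424 loaf
1.2125387424 loaf × 0.7234 = 0.87715052625216 salt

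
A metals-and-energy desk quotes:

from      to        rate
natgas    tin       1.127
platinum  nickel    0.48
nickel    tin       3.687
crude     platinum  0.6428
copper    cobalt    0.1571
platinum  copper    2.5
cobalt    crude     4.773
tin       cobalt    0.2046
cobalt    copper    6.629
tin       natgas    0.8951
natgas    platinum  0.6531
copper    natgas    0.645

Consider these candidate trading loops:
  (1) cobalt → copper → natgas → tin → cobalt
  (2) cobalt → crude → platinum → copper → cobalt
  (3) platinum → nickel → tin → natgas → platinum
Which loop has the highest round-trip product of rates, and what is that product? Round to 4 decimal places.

(1) 6.629 × 0.645 × 1.127 × 0.2046 = 0.98591
(2) 4.773 × 0.6428 × 2.5 × 0.1571 = 1.20499
(3) 0.48 × 3.687 × 0.8951 × 0.6531 = 1.03458
Highest is cycle (2) at 1.2050 (>1, arbitrage).

1.2050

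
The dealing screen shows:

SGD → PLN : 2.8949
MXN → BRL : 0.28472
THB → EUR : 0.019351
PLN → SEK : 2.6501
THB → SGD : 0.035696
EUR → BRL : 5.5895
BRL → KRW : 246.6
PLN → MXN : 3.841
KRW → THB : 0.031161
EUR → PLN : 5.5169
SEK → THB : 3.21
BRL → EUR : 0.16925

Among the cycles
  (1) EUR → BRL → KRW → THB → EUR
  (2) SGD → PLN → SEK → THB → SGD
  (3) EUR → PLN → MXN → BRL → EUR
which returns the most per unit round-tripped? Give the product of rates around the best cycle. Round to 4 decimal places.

(1) 5.5895 × 246.6 × 0.031161 × 0.019351 = 0.83115
(2) 2.8949 × 2.6501 × 3.21 × 0.035696 = 0.87906
(3) 5.5169 × 3.841 × 0.28472 × 0.16925 = 1.02114
Highest is cycle (3) at 1.0211 (>1, arbitrage).

1.0211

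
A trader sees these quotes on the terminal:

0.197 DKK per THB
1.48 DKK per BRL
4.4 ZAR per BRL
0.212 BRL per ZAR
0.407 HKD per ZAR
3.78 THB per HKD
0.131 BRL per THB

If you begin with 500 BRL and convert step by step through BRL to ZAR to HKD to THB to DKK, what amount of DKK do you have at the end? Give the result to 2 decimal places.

500 BRL × 4.4 = 2200 ZAR
2200 ZAR × 0.407 = 895.4 HKD
895.4 HKD × 3.78 = 3384.612 THB
3384.612 THB × 0.197 = 666.768564 DKK

666.77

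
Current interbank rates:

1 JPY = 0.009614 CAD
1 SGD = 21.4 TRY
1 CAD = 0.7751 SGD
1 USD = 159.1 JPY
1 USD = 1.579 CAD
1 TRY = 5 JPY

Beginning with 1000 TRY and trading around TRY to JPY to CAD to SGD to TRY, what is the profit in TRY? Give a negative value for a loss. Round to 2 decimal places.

-202.66

1000 TRY × 5 = 5000 JPY
5000 JPY × 0.009614 = 48.07 CAD
48.07 CAD × 0.7751 = 37.259057 SGD
37.259057 SGD × 21.4 = 797.3438198 TRY
Net change: 797.3438198 − 1000 = -202.6561802 TRY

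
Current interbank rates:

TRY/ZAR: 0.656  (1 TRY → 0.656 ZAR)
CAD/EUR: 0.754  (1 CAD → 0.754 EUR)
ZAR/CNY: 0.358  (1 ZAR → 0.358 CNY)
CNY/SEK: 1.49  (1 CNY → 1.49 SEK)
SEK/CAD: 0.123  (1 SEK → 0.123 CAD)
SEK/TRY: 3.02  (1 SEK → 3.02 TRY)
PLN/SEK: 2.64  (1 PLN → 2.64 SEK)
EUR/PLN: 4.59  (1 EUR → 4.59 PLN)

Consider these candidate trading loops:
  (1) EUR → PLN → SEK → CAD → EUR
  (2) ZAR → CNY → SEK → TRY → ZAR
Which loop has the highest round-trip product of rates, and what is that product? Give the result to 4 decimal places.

(1) 4.59 × 2.64 × 0.123 × 0.754 = 1.12381
(2) 0.358 × 1.49 × 3.02 × 0.656 = 1.05677
Highest is cycle (1) at 1.1238 (>1, arbitrage).

1.1238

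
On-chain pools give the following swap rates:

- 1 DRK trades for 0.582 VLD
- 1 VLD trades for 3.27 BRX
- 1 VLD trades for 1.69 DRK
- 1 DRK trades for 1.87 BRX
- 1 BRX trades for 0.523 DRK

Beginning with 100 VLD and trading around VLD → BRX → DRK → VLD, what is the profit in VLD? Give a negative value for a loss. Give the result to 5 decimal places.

-0.46578

100 VLD × 3.27 = 327 BRX
327 BRX × 0.523 = 171.021 DRK
171.021 DRK × 0.582 = 99.534222 VLD
Net change: 99.534222 − 100 = -0.465778 VLD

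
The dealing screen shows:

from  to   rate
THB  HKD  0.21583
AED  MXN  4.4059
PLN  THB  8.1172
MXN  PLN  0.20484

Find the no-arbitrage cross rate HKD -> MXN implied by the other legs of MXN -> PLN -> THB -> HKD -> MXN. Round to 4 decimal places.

2.7866

Known legs of the cycle: 0.20484 × 8.1172 × 0.21583 = 0.35886642193584
For no arbitrage the full-cycle product must be 1, so the missing rate is 1 / 0.35886642193584 ≈ 2.786552.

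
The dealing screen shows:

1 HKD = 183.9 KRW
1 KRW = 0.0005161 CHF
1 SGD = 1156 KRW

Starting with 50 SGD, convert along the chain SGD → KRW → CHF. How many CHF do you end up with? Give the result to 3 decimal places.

29.831

50 SGD × 1156 = 57800 KRW
57800 KRW × 0.0005161 = 29.83058 CHF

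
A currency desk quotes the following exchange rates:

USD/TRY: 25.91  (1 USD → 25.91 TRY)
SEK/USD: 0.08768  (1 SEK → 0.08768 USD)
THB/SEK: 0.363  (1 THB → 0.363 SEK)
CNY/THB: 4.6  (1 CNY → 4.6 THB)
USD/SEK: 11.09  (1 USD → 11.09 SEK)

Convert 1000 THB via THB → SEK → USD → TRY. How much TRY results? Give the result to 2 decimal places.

824.66

1000 THB × 0.363 = 363 SEK
363 SEK × 0.08768 = 31.82784 USD
31.82784 USD × 25.91 = 824.6593344 TRY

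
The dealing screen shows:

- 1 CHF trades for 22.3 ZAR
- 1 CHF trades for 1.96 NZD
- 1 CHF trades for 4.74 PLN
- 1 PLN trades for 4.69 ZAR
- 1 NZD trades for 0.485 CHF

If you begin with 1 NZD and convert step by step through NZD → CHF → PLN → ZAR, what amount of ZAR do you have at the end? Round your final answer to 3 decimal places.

1 NZD × 0.485 = 0.485 CHF
0.485 CHF × 4.74 = 2.2989 PLN
2.2989 PLN × 4.69 = 10.781841 ZAR

10.782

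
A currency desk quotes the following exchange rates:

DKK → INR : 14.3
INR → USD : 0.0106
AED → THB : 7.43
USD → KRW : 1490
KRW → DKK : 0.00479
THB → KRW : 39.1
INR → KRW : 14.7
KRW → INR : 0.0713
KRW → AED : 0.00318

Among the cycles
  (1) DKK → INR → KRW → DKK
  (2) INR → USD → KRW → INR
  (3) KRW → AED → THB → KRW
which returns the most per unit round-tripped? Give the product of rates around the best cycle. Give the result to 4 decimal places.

(1) 14.3 × 14.7 × 0.00479 = 1.00691
(2) 0.0106 × 1490 × 0.0713 = 1.12611
(3) 0.00318 × 7.43 × 39.1 = 0.92383
Highest is cycle (2) at 1.1261 (>1, arbitrage).

1.1261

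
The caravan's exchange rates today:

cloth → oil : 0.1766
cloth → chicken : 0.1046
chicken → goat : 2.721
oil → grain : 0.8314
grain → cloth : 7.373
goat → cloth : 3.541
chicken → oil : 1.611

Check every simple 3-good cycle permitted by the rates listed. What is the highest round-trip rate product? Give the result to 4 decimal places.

1.0825

cloth→oil→grain→cloth: 0.1766 × 0.8314 × 7.373 = 1.08254
cloth→chicken→goat→cloth: 0.1046 × 2.721 × 3.541 = 1.00783
Maximum is cloth→oil→grain→cloth at 1.0825; arbitrage exists.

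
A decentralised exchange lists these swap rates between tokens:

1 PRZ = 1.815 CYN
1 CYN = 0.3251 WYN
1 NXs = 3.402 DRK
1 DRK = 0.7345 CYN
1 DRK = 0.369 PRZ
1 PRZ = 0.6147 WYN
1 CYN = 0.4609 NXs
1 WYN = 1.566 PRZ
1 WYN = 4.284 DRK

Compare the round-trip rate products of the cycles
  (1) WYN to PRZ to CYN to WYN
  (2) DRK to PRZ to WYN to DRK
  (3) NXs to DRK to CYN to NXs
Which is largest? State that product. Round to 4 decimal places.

(1) 1.566 × 1.815 × 0.3251 = 0.92403
(2) 0.369 × 0.6147 × 4.284 = 0.97172
(3) 3.402 × 0.7345 × 0.4609 = 1.15168
Highest is cycle (3) at 1.1517 (>1, arbitrage).

1.1517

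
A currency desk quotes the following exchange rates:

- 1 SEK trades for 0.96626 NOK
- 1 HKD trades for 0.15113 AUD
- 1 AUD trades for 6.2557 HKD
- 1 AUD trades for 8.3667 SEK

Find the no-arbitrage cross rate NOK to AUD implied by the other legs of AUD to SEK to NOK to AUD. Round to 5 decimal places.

0.12369

Known legs of the cycle: 8.3667 × 0.96626 = 8.084407542
For no arbitrage the full-cycle product must be 1, so the missing rate is 1 / 8.084407542 ≈ 0.1236949.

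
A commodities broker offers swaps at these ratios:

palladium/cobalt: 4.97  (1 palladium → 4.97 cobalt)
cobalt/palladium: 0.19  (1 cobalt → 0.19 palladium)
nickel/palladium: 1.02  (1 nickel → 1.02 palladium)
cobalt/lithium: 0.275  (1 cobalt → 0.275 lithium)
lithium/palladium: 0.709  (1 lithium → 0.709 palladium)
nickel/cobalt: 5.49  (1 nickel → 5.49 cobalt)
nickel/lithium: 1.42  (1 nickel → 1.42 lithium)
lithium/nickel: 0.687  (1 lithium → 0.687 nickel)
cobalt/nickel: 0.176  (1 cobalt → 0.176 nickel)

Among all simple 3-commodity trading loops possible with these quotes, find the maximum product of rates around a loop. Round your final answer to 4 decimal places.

lithium→nickel→cobalt→lithium: 0.687 × 5.49 × 0.275 = 1.03720
lithium→palladium→cobalt→lithium: 0.709 × 4.97 × 0.275 = 0.96903
cobalt→nickel→palladium→cobalt: 0.176 × 1.02 × 4.97 = 0.89221
Maximum is lithium→nickel→cobalt→lithium at 1.0372; arbitrage exists.

1.0372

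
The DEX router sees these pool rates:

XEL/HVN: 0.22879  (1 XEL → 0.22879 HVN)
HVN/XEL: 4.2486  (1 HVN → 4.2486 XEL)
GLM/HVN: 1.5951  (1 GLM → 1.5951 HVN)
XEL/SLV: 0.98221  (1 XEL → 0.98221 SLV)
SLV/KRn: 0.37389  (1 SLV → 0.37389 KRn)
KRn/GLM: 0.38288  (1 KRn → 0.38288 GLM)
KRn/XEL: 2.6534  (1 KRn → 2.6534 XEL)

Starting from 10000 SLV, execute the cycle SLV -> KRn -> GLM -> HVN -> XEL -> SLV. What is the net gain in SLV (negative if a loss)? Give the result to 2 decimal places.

10000 SLV × 0.37389 = 3738.9 KRn
3738.9 KRn × 0.38288 = 1431.550032 GLM
1431.550032 GLM × 1.5951 = 2283.4654560432 HVN
2283.4654560432 HVN × 4.2486 = 9701.53133654513952 XEL
9701.53133654513952 XEL × 0.98221 = 9528.9410940680014879392 SLV
Net change: 9528.9410940680014879392 − 10000 = -471.0589059319985120608 SLV

-471.06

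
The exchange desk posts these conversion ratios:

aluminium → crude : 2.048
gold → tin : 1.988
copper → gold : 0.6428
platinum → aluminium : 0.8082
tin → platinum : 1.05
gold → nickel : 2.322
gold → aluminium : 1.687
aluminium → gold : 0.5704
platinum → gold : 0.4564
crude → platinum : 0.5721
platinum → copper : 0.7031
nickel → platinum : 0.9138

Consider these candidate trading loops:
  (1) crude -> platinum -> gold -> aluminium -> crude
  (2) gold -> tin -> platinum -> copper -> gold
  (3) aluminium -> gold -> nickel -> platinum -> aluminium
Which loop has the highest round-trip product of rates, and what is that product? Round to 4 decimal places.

0.9782

(1) 0.5721 × 0.4564 × 1.687 × 2.048 = 0.90212
(2) 1.988 × 1.05 × 0.7031 × 0.6428 = 0.94341
(3) 0.5704 × 2.322 × 0.9138 × 0.8082 = 0.97816
Highest is cycle (3) at 0.9782 (≤1, no arbitrage).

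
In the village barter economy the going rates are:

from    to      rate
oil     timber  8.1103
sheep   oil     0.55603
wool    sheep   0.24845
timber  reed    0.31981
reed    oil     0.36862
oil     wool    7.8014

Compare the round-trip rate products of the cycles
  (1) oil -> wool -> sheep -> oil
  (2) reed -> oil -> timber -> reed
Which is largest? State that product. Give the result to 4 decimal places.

(1) 7.8014 × 0.24845 × 0.55603 = 1.07773
(2) 0.36862 × 8.1103 × 0.31981 = 0.95611
Highest is cycle (1) at 1.0777 (>1, arbitrage).

1.0777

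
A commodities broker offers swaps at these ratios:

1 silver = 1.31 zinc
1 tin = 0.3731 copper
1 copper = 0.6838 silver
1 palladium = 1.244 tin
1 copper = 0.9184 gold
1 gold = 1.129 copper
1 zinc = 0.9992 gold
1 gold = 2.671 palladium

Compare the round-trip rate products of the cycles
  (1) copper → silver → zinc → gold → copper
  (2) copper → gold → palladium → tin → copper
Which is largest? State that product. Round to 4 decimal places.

(1) 0.6838 × 1.31 × 0.9992 × 1.129 = 1.01052
(2) 0.9184 × 2.671 × 1.244 × 0.3731 = 1.13855
Highest is cycle (2) at 1.1385 (>1, arbitrage).

1.1385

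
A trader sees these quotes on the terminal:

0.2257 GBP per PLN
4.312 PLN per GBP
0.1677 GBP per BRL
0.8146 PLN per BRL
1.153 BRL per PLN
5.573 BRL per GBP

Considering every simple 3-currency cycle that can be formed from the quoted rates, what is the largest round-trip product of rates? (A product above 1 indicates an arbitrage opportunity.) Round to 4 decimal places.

1.0246

PLN→GBP→BRL→PLN: 0.2257 × 5.573 × 0.8146 = 1.02463
PLN→BRL→GBP→PLN: 1.153 × 0.1677 × 4.312 = 0.83376
Maximum is PLN→GBP→BRL→PLN at 1.0246; arbitrage exists.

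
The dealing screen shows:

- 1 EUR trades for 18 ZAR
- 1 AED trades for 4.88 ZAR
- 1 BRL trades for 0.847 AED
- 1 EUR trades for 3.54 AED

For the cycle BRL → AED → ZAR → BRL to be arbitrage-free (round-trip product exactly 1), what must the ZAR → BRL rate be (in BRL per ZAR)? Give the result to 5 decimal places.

0.24193

Known legs of the cycle: 0.847 × 4.88 = 4.13336
For no arbitrage the full-cycle product must be 1, so the missing rate is 1 / 4.13336 ≈ 0.2419339.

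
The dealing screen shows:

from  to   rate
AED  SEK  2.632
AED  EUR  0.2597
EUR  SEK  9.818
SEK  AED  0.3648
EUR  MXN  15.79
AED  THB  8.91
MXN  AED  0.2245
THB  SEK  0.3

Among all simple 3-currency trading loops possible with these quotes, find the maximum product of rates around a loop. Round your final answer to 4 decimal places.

AED→THB→SEK→AED: 8.91 × 0.3 × 0.3648 = 0.97511
AED→EUR→SEK→AED: 0.2597 × 9.818 × 0.3648 = 0.93014
AED→EUR→MXN→AED: 0.2597 × 15.79 × 0.2245 = 0.92060
Maximum is AED→THB→SEK→AED at 0.9751; no arbitrage — every cycle loses value.

0.9751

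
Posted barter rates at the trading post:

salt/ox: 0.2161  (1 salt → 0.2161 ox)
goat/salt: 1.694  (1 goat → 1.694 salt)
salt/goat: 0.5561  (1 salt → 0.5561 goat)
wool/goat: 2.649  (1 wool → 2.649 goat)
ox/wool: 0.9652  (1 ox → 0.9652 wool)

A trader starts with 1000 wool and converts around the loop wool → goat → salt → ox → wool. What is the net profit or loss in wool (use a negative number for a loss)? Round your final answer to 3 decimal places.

1000 wool × 2.649 = 2649 goat
2649 goat × 1.694 = 4487.406 salt
4487.406 salt × 0.2161 = 969.7284366 ox
969.7284366 ox × 0.9652 = 935.98188700632 wool
Net change: 935.98188700632 − 1000 = -64.01811299368 wool

-64.018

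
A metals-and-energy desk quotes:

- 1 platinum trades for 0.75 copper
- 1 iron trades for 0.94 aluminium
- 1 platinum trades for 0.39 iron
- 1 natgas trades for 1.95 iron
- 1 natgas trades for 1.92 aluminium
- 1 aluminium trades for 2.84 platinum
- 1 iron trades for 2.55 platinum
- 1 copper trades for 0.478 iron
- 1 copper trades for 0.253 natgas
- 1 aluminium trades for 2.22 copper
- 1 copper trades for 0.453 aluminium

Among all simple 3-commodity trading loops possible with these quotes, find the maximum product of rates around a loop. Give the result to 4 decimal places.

natgas→aluminium→copper→natgas: 1.92 × 2.22 × 0.253 = 1.07839
platinum→iron→aluminium→platinum: 0.39 × 0.94 × 2.84 = 1.04114
iron→aluminium→copper→iron: 0.94 × 2.22 × 0.478 = 0.99749
platinum→copper→aluminium→platinum: 0.75 × 0.453 × 2.84 = 0.96489
platinum→copper→iron→platinum: 0.75 × 0.478 × 2.55 = 0.91418
Maximum is natgas→aluminium→copper→natgas at 1.0784; arbitrage exists.

1.0784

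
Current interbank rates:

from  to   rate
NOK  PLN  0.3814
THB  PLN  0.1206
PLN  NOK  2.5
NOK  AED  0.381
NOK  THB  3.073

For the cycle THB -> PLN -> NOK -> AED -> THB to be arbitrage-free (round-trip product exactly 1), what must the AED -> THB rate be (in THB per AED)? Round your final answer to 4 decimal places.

8.7054

Known legs of the cycle: 0.1206 × 2.5 × 0.381 = 0.1148715
For no arbitrage the full-cycle product must be 1, so the missing rate is 1 / 0.1148715 ≈ 8.705379.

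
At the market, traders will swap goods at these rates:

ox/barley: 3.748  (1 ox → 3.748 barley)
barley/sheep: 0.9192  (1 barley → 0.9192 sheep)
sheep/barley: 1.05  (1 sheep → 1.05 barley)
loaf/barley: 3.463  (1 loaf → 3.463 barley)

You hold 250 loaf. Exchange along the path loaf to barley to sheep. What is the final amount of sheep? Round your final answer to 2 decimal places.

795.80

250 loaf × 3.463 = 865.75 barley
865.75 barley × 0.9192 = 795.7974 sheep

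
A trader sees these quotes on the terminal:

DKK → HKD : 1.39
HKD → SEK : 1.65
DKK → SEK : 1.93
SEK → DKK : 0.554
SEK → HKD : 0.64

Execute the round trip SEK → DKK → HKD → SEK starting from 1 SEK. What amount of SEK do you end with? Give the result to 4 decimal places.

1.2706

1 SEK × 0.554 = 0.554 DKK
0.554 DKK × 1.39 = 0.77006 HKD
0.77006 HKD × 1.65 = 1.270599 SEK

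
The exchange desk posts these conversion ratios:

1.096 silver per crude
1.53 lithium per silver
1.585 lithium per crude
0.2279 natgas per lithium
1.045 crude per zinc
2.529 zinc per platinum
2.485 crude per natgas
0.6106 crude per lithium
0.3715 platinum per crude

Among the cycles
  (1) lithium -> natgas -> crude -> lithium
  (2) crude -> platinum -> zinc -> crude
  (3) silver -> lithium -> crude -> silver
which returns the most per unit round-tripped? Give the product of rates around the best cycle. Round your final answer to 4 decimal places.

(1) 0.2279 × 2.485 × 1.585 = 0.89764
(2) 0.3715 × 2.529 × 1.045 = 0.98180
(3) 1.53 × 0.6106 × 1.096 = 1.02390
Highest is cycle (3) at 1.0239 (>1, arbitrage).

1.0239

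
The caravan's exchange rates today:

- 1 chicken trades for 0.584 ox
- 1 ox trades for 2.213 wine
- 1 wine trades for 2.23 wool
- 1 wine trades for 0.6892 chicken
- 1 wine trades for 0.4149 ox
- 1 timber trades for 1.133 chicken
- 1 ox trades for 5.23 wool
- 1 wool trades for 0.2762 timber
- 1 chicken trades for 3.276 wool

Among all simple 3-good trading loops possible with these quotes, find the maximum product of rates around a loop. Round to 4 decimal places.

timber→chicken→wool→timber: 1.133 × 3.276 × 0.2762 = 1.02517
ox→wine→chicken→ox: 2.213 × 0.6892 × 0.584 = 0.89072
Maximum is timber→chicken→wool→timber at 1.0252; arbitrage exists.

1.0252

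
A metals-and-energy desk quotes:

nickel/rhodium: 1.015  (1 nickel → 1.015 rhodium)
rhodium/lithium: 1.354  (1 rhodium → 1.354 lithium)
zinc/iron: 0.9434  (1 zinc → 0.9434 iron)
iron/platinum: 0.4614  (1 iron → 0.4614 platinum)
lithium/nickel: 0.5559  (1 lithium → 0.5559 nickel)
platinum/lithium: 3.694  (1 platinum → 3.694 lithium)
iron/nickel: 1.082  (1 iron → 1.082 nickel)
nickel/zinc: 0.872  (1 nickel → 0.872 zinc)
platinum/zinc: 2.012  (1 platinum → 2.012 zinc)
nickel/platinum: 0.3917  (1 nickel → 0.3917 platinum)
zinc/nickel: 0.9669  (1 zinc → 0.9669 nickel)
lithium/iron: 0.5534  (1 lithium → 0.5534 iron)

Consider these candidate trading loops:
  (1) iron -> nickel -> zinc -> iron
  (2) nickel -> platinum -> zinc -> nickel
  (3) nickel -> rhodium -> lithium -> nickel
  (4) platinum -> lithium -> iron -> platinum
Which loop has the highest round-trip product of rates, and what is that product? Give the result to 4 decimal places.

(1) 1.082 × 0.872 × 0.9434 = 0.89010
(2) 0.3917 × 2.012 × 0.9669 = 0.76201
(3) 1.015 × 1.354 × 0.5559 = 0.76398
(4) 3.694 × 0.5534 × 0.4614 = 0.94322
Highest is cycle (4) at 0.9432 (≤1, no arbitrage).

0.9432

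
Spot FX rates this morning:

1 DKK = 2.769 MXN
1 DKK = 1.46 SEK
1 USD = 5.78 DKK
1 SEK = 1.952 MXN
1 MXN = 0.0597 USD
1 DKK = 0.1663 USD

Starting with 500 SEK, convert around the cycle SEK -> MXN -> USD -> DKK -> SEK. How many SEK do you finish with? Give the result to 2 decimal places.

500 SEK × 1.952 = 976 MXN
976 MXN × 0.0597 = 58.2672 USD
58.2672 USD × 5.78 = 336.784416 DKK
336.784416 DKK × 1.46 = 491.70524736 SEK

491.71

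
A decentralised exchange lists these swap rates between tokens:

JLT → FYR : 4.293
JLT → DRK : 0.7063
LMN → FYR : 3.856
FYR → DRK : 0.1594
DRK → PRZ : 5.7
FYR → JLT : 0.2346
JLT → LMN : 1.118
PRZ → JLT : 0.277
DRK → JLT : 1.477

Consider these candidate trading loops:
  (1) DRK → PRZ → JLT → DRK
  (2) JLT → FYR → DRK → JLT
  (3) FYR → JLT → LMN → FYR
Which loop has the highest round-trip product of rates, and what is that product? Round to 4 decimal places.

(1) 5.7 × 0.277 × 0.7063 = 1.11518
(2) 4.293 × 0.1594 × 1.477 = 1.01072
(3) 0.2346 × 1.118 × 3.856 = 1.01136
Highest is cycle (1) at 1.1152 (>1, arbitrage).

1.1152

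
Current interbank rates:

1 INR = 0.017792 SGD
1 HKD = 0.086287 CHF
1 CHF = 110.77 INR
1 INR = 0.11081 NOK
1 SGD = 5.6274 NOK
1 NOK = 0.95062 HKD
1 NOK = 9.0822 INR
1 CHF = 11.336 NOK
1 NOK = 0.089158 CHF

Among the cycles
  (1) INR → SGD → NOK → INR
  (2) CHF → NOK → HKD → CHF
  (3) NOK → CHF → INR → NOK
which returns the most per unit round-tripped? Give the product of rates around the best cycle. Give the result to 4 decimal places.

1.0944

(1) 0.017792 × 5.6274 × 9.0822 = 0.90933
(2) 11.336 × 0.95062 × 0.086287 = 0.92985
(3) 0.089158 × 110.77 × 0.11081 = 1.09436
Highest is cycle (3) at 1.0944 (>1, arbitrage).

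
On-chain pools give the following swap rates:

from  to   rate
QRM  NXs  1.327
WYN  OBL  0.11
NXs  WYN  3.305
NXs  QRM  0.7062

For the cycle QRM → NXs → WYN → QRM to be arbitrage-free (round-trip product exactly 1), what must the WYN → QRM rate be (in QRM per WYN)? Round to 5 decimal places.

0.22801

Known legs of the cycle: 1.327 × 3.305 = 4.385735
For no arbitrage the full-cycle product must be 1, so the missing rate is 1 / 4.385735 ≈ 0.2280120.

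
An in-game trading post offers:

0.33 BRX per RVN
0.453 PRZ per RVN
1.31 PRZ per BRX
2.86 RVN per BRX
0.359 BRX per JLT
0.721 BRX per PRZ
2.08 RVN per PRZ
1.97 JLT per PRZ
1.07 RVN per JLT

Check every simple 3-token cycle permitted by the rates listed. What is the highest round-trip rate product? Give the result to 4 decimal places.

JLT→RVN→PRZ→JLT: 1.07 × 0.453 × 1.97 = 0.95488
RVN→PRZ→BRX→RVN: 0.453 × 0.721 × 2.86 = 0.93411
JLT→BRX→PRZ→JLT: 0.359 × 1.31 × 1.97 = 0.92647
RVN→BRX→PRZ→RVN: 0.33 × 1.31 × 2.08 = 0.89918
Maximum is JLT→RVN→PRZ→JLT at 0.9549; no arbitrage — every cycle loses value.

0.9549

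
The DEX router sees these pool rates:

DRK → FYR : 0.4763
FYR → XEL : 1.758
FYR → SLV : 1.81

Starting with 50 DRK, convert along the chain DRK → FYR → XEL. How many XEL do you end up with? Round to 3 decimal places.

50 DRK × 0.4763 = 23.815 FYR
23.815 FYR × 1.758 = 41.86677 XEL

41.867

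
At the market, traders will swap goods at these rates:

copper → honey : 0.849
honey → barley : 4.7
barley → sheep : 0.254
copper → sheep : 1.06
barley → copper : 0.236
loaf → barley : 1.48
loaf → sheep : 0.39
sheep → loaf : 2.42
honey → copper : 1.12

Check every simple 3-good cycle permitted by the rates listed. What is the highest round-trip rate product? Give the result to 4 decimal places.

0.9417

copper→honey→barley→copper: 0.849 × 4.7 × 0.236 = 0.94171
loaf→barley→sheep→loaf: 1.48 × 0.254 × 2.42 = 0.90973
Maximum is copper→honey→barley→copper at 0.9417; no arbitrage — every cycle loses value.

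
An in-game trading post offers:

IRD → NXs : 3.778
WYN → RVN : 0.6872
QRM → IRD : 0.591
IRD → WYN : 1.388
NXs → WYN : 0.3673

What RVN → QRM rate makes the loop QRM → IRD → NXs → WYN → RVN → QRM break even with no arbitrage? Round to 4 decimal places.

1.7744

Known legs of the cycle: 0.591 × 3.778 × 0.3673 × 0.6872 = 0.56357732795088
For no arbitrage the full-cycle product must be 1, so the missing rate is 1 / 0.56357732795088 ≈ 1.774379.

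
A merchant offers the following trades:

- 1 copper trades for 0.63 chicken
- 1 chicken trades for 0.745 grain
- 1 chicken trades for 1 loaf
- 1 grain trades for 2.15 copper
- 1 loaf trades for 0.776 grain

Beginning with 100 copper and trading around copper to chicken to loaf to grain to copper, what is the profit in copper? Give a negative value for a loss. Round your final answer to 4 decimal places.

5.1092

100 copper × 0.63 = 63 chicken
63 chicken × 1 = 63 loaf
63 loaf × 0.776 = 48.888 grain
48.888 grain × 2.15 = 105.1092 copper
Net change: 105.1092 − 100 = 5.1092 copper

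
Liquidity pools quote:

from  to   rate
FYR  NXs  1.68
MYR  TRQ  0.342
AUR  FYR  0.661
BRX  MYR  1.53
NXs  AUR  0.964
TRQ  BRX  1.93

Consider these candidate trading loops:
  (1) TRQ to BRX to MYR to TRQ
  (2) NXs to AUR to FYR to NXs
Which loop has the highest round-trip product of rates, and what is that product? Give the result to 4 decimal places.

1.0705

(1) 1.93 × 1.53 × 0.342 = 1.00989
(2) 0.964 × 0.661 × 1.68 = 1.07050
Highest is cycle (2) at 1.0705 (>1, arbitrage).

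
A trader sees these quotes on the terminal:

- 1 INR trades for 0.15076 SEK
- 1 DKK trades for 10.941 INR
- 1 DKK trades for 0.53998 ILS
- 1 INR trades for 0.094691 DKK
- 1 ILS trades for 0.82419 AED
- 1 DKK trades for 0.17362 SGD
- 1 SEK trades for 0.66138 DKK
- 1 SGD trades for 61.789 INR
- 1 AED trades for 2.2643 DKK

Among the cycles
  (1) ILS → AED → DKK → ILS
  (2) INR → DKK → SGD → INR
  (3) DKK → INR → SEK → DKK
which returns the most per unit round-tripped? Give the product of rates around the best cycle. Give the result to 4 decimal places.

(1) 0.82419 × 2.2643 × 0.53998 = 1.00772
(2) 0.094691 × 0.17362 × 61.789 = 1.01583
(3) 10.941 × 0.15076 × 0.66138 = 1.09092
Highest is cycle (3) at 1.0909 (>1, arbitrage).

1.0909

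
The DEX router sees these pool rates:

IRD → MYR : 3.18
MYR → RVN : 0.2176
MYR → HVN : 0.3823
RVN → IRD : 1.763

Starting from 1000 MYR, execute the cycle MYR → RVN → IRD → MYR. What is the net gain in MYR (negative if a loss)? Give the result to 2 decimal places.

219.94

1000 MYR × 0.2176 = 217.6 RVN
217.6 RVN × 1.763 = 383.6288 IRD
383.6288 IRD × 3.18 = 1219.939584 MYR
Net change: 1219.939584 − 1000 = 219.939584 MYR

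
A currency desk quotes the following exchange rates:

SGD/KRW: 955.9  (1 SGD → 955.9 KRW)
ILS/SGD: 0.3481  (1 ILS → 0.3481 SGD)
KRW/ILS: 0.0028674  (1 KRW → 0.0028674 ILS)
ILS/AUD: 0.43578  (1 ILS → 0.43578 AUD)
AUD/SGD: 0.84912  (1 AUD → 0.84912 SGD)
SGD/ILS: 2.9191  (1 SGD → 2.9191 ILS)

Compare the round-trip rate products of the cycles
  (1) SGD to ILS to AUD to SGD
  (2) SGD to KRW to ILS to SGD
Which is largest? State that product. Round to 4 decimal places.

1.0802

(1) 2.9191 × 0.43578 × 0.84912 = 1.08015
(2) 955.9 × 0.0028674 × 0.3481 = 0.95412
Highest is cycle (1) at 1.0802 (>1, arbitrage).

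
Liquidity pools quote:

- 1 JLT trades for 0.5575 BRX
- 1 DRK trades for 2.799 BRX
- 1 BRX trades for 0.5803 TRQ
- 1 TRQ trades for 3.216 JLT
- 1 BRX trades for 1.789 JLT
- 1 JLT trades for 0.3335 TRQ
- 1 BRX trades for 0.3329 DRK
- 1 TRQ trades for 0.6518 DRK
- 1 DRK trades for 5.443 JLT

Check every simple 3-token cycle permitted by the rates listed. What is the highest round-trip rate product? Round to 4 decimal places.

1.1832

JLT→TRQ→DRK→JLT: 0.3335 × 0.6518 × 5.443 = 1.18317
TRQ→DRK→BRX→TRQ: 0.6518 × 2.799 × 0.5803 = 1.05869
JLT→BRX→TRQ→JLT: 0.5575 × 0.5803 × 3.216 = 1.04043
JLT→BRX→DRK→JLT: 0.5575 × 0.3329 × 5.443 = 1.01018
Maximum is JLT→TRQ→DRK→JLT at 1.1832; arbitrage exists.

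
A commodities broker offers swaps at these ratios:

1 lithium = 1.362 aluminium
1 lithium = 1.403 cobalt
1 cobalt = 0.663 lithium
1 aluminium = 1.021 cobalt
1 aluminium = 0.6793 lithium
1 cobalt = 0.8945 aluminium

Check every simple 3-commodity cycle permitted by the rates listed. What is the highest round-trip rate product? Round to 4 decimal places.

0.9220

aluminium→cobalt→lithium→aluminium: 1.021 × 0.663 × 1.362 = 0.92197
aluminium→lithium→cobalt→aluminium: 0.6793 × 1.403 × 0.8945 = 0.85251
Maximum is aluminium→cobalt→lithium→aluminium at 0.9220; no arbitrage — every cycle loses value.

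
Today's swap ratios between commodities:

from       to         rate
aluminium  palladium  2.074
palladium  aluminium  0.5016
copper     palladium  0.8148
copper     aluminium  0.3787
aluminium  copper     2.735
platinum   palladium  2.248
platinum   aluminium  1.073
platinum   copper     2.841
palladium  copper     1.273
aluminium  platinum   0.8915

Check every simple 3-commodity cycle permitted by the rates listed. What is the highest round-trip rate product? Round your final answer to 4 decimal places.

copper→palladium→aluminium→copper: 0.8148 × 0.5016 × 2.735 = 1.11780
platinum→palladium→aluminium→platinum: 2.248 × 0.5016 × 0.8915 = 1.00525
copper→aluminium→palladium→copper: 0.3787 × 2.074 × 1.273 = 0.99984
copper→aluminium→platinum→copper: 0.3787 × 0.8915 × 2.841 = 0.95915
Maximum is copper→palladium→aluminium→copper at 1.1178; arbitrage exists.

1.1178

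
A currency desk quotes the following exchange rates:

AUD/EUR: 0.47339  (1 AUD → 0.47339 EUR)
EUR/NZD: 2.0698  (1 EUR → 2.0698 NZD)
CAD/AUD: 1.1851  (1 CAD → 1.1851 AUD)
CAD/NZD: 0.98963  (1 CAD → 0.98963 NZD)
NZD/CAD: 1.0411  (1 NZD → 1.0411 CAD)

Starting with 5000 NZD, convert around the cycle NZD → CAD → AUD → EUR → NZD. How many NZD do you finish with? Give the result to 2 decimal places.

6044.56

5000 NZD × 1.0411 = 5205.5 CAD
5205.5 CAD × 1.1851 = 6169.03805 AUD
6169.03805 AUD × 0.47339 = 2920.3609224895 EUR
2920.3609224895 EUR × 2.0698 = 6044.5630373687671 NZD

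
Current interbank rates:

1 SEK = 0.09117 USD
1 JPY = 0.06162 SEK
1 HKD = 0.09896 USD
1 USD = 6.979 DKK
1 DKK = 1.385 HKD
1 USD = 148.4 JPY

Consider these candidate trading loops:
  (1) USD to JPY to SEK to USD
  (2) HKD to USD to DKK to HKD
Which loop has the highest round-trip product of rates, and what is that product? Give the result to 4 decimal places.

0.9565

(1) 148.4 × 0.06162 × 0.09117 = 0.83370
(2) 0.09896 × 6.979 × 1.385 = 0.95654
Highest is cycle (2) at 0.9565 (≤1, no arbitrage).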